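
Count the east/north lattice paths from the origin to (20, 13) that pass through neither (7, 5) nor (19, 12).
Number of paths = 209575902

Inclusion–exclusion. Total paths: C(33, 20) = 573166440. Through P₁: C(12, 7)·C(21, 13) = 161164080. Through P₂: C(31, 19)·C(2, 1) = 282241050. Since P₁ is strictly southwest of P₂, a monotone path through both must visit P₁ then P₂; paths through both = C(12, 7)·C(19, 12)·C(2, 1) = 79814592. Avoid both = 573166440 − 161164080 − 282241050 + 79814592 = 209575902.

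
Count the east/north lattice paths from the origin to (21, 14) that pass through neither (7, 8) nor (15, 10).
Number of paths = 1444909950

Inclusion–exclusion. Total paths: C(35, 21) = 2319959400. Through P₁: C(15, 7)·C(20, 14) = 249420600. Through P₂: C(25, 15)·C(10, 6) = 686439600. Since P₁ is strictly southwest of P₂, a monotone path through both must visit P₁ then P₂; paths through both = C(15, 7)·C(10, 8)·C(10, 6) = 60810750. Avoid both = 2319959400 − 249420600 − 686439600 + 60810750 = 1444909950.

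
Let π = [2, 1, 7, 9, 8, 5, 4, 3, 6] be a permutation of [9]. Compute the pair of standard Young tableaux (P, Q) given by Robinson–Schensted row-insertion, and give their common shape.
P = [1, 3, 6] / [2, 4, 8] / [5] / [7] / [9];  Q = [1, 3, 4] / [2, 5, 9] / [6] / [7] / [8];  common shape = (3, 3, 1, 1, 1)

Row-insert the values π_1, π_2, … into P one at a time, bumping the leftmost entry strictly greater than the inserted value down to the next row. The recording tableau Q records, in position (i, j), the step at which that cell was added to P.
  Insert 2 (step 1): P = [2];  Q = [1]
  Insert 1 (step 2): P = [1] / [2];  Q = [1] / [2]
  Insert 7 (step 3): P = [1, 7] / [2];  Q = [1, 3] / [2]
  Insert 9 (step 4): P = [1, 7, 9] / [2];  Q = [1, 3, 4] / [2]
  Insert 8 (step 5): P = [1, 7, 8] / [2, 9];  Q = [1, 3, 4] / [2, 5]
  Insert 5 (step 6): P = [1, 5, 8] / [2, 7] / [9];  Q = [1, 3, 4] / [2, 5] / [6]
  Insert 4 (step 7): P = [1, 4, 8] / [2, 5] / [7] / [9];  Q = [1, 3, 4] / [2, 5] / [6] / [7]
  Insert 3 (step 8): P = [1, 3, 8] / [2, 4] / [5] / [7] / [9];  Q = [1, 3, 4] / [2, 5] / [6] / [7] / [8]
  Insert 6 (step 9): P = [1, 3, 6] / [2, 4, 8] / [5] / [7] / [9];  Q = [1, 3, 4] / [2, 5, 9] / [6] / [7] / [8]
Final shape: (3, 3, 1, 1, 1).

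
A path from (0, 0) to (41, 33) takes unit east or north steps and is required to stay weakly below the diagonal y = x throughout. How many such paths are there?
Number of paths = 244022048106645106494

By the reflection principle (André's argument), the number of monotone paths to (41, 33) with n ≤ m that never go above y = x is C(74, 41) − C(74, 42) = 1138769557831010496972 − 894747509724365390478 = 244022048106645106494.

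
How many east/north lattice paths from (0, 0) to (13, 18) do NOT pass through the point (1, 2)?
Number of paths = 114987810

Total paths from (0, 0) to (13, 18): C(31, 13) = 206253075. Paths through (1, 2): (paths (0, 0) → (1, 2)) × (paths (1, 2) → (13, 18)) = C(3, 1) · C(28, 12) = 3 · 30421755 = 91265265. Avoidance count = 206253075 − 91265265 = 114987810.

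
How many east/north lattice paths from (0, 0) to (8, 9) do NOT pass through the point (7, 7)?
Number of paths = 14014

Total paths from (0, 0) to (8, 9): C(17, 8) = 24310. Paths through (7, 7): (paths (0, 0) → (7, 7)) × (paths (7, 7) → (8, 9)) = C(14, 7) · C(3, 1) = 3432 · 3 = 10296. Avoidance count = 24310 − 10296 = 14014.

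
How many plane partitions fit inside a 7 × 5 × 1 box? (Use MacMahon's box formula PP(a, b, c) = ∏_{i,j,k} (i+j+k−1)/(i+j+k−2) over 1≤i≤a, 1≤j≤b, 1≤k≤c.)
PP(7, 5, 1) = 792

Evaluate the triple product over i = 1..7, j = 1..5, k = 1..1. The factors are (2/1) · (3/2) · (4/3) · (5/4) · (6/5) · (3/2) · (4/3) · (5/4) · … (35 factors total). The numerators and denominators telescope so the product is an integer; carrying out the multiplication exactly gives PP(7, 5, 1) = 792.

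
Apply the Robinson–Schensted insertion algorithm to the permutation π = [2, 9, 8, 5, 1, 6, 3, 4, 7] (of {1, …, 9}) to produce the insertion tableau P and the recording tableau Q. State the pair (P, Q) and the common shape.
P = [1, 3, 4, 7] / [2, 5, 6] / [8] / [9];  Q = [1, 2, 6, 9] / [3, 7, 8] / [4] / [5];  common shape = (4, 3, 1, 1)

Row-insert the values π_1, π_2, … into P one at a time, bumping the leftmost entry strictly greater than the inserted value down to the next row. The recording tableau Q records, in position (i, j), the step at which that cell was added to P.
  Insert 2 (step 1): P = [2];  Q = [1]
  Insert 9 (step 2): P = [2, 9];  Q = [1, 2]
  Insert 8 (step 3): P = [2, 8] / [9];  Q = [1, 2] / [3]
  Insert 5 (step 4): P = [2, 5] / [8] / [9];  Q = [1, 2] / [3] / [4]
  Insert 1 (step 5): P = [1, 5] / [2] / [8] / [9];  Q = [1, 2] / [3] / [4] / [5]
  Insert 6 (step 6): P = [1, 5, 6] / [2] / [8] / [9];  Q = [1, 2, 6] / [3] / [4] / [5]
  Insert 3 (step 7): P = [1, 3, 6] / [2, 5] / [8] / [9];  Q = [1, 2, 6] / [3, 7] / [4] / [5]
  Insert 4 (step 8): P = [1, 3, 4] / [2, 5, 6] / [8] / [9];  Q = [1, 2, 6] / [3, 7, 8] / [4] / [5]
  Insert 7 (step 9): P = [1, 3, 4, 7] / [2, 5, 6] / [8] / [9];  Q = [1, 2, 6, 9] / [3, 7, 8] / [4] / [5]
Final shape: (4, 3, 1, 1).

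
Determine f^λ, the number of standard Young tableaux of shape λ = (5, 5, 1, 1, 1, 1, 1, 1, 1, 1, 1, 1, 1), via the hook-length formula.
# SYT of shape (5, 5, 1, 1, 1, 1, 1, 1, 1, 1, 1, 1, 1) = 1633905

Hook-length formula: f^λ = n! / Π hook(c), product over all cells c of the Young diagram. For λ = (5, 5, 1, 1, 1, 1, 1, 1, 1, 1, 1, 1, 1), n = 21 boxes. Hook lengths by row (left-to-right, top-to-bottom): [17, 5, 4, 3, 2]; [16, 4, 3, 2, 1]; [11]; [10]; [9]; [8]; [7]; [6]; [5]; [4]; [3]; [2]; [1]. Product of hooks = 31269224448000. So f^λ = 21! / 31269224448000 = 51090942171709440000 / 31269224448000 = 1633905.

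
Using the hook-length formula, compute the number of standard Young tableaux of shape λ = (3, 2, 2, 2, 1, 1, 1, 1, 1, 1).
# SYT of shape (3, 2, 2, 2, 1, 1, 1, 1, 1, 1) = 7007

Hook-length formula: f^λ = n! / Π hook(c), product over all cells c of the Young diagram. For λ = (3, 2, 2, 2, 1, 1, 1, 1, 1, 1), n = 15 boxes. Hook lengths by row (left-to-right, top-to-bottom): [12, 5, 1]; [10, 3]; [9, 2]; [8, 1]; [6]; [5]; [4]; [3]; [2]; [1]. Product of hooks = 186624000. So f^λ = 15! / 186624000 = 1307674368000 / 186624000 = 7007.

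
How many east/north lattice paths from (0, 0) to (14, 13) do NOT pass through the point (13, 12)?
Number of paths = 9657700

Total paths from (0, 0) to (14, 13): C(27, 14) = 20058300. Paths through (13, 12): (paths (0, 0) → (13, 12)) × (paths (13, 12) → (14, 13)) = C(25, 13) · C(2, 1) = 5200300 · 2 = 10400600. Avoidance count = 20058300 − 10400600 = 9657700.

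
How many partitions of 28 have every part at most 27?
p(28, parts ≤ 27) = 3717

Use the recurrence p(n, m) = p(n, m−1) + p(n−m, m): either the largest part is < m (count p(n, m−1)) or the largest part is exactly m (remove one copy of m, count p(n−m, m)). With p(0, ·) = 1 this gives p(28, parts ≤ 27) = 3717. (By conjugating Young diagrams, this also counts partitions of 28 into at most 27 parts.)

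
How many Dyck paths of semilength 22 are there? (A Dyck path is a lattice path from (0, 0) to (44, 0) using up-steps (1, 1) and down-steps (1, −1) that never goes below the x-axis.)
C_22 = 91482563640

These Dyck paths are counted by the Catalan number C_n = (1/(n + 1)) · C(2n, n). For n = 22: C_22 = (1/23) · C(44, 22) = 2104098963720/23 = 91482563640.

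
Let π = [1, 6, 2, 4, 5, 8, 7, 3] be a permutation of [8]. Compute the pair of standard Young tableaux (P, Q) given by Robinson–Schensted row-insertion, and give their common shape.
P = [1, 2, 3, 5, 7] / [4, 8] / [6];  Q = [1, 2, 4, 5, 6] / [3, 7] / [8];  common shape = (5, 2, 1)

Row-insert the values π_1, π_2, … into P one at a time, bumping the leftmost entry strictly greater than the inserted value down to the next row. The recording tableau Q records, in position (i, j), the step at which that cell was added to P.
  Insert 1 (step 1): P = [1];  Q = [1]
  Insert 6 (step 2): P = [1, 6];  Q = [1, 2]
  Insert 2 (step 3): P = [1, 2] / [6];  Q = [1, 2] / [3]
  Insert 4 (step 4): P = [1, 2, 4] / [6];  Q = [1, 2, 4] / [3]
  Insert 5 (step 5): P = [1, 2, 4, 5] / [6];  Q = [1, 2, 4, 5] / [3]
  Insert 8 (step 6): P = [1, 2, 4, 5, 8] / [6];  Q = [1, 2, 4, 5, 6] / [3]
  Insert 7 (step 7): P = [1, 2, 4, 5, 7] / [6, 8];  Q = [1, 2, 4, 5, 6] / [3, 7]
  Insert 3 (step 8): P = [1, 2, 3, 5, 7] / [4, 8] / [6];  Q = [1, 2, 4, 5, 6] / [3, 7] / [8]
Final shape: (5, 2, 1).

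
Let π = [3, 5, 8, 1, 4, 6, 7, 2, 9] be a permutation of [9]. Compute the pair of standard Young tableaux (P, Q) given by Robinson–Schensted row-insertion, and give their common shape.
P = [1, 2, 6, 7, 9] / [3, 4, 8] / [5];  Q = [1, 2, 3, 7, 9] / [4, 5, 6] / [8];  common shape = (5, 3, 1)

Row-insert the values π_1, π_2, … into P one at a time, bumping the leftmost entry strictly greater than the inserted value down to the next row. The recording tableau Q records, in position (i, j), the step at which that cell was added to P.
  Insert 3 (step 1): P = [3];  Q = [1]
  Insert 5 (step 2): P = [3, 5];  Q = [1, 2]
  Insert 8 (step 3): P = [3, 5, 8];  Q = [1, 2, 3]
  Insert 1 (step 4): P = [1, 5, 8] / [3];  Q = [1, 2, 3] / [4]
  Insert 4 (step 5): P = [1, 4, 8] / [3, 5];  Q = [1, 2, 3] / [4, 5]
  Insert 6 (step 6): P = [1, 4, 6] / [3, 5, 8];  Q = [1, 2, 3] / [4, 5, 6]
  Insert 7 (step 7): P = [1, 4, 6, 7] / [3, 5, 8];  Q = [1, 2, 3, 7] / [4, 5, 6]
  Insert 2 (step 8): P = [1, 2, 6, 7] / [3, 4, 8] / [5];  Q = [1, 2, 3, 7] / [4, 5, 6] / [8]
  Insert 9 (step 9): P = [1, 2, 6, 7, 9] / [3, 4, 8] / [5];  Q = [1, 2, 3, 7, 9] / [4, 5, 6] / [8]
Final shape: (5, 3, 1).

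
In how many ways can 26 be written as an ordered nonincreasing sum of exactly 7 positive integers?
p(26, 7 parts) = 300

Partitions of n into exactly k parts are in bijection with partitions of n − k into at most k parts (subtract 1 from each part). So p(26, exactly 7) = p(19, parts ≤ 7). Computing via the recurrence p(m, j) = p(m, j−1) + p(m−j, j) gives 300.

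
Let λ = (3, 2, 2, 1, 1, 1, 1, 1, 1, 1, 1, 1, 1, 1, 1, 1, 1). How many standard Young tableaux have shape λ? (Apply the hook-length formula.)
# SYT of shape (3, 2, 2, 1, 1, 1, 1, 1, 1, 1, 1, 1, 1, 1, 1, 1, 1) = 14175

Hook-length formula: f^λ = n! / Π hook(c), product over all cells c of the Young diagram. For λ = (3, 2, 2, 1, 1, 1, 1, 1, 1, 1, 1, 1, 1, 1, 1, 1, 1), n = 21 boxes. Hook lengths by row (left-to-right, top-to-bottom): [19, 4, 1]; [17, 2]; [16, 1]; [14]; [13]; [12]; [11]; [10]; [9]; [8]; [7]; [6]; [5]; [4]; [3]; [2]; [1]. Product of hooks = 3604299271372800. So f^λ = 21! / 3604299271372800 = 51090942171709440000 / 3604299271372800 = 14175.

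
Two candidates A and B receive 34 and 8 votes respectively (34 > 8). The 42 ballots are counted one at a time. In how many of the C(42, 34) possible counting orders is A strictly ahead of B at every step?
Strict-lead orderings = 73066305

Total orderings of the 42 votes with 34 for A: C(42, 34) = 118030185. By the Bertrand ballot formula (Cycle Lemma / reflection principle), the number of orderings in which A is strictly ahead of B throughout is (p − q)/(p + q) · C(p + q, p) = (34 − 8)/(34 + 8) · 118030185 = 73066305.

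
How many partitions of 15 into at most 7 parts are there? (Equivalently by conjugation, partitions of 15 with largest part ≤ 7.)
p(15, parts ≤ 7) = 131

Partitions of 15 with all parts ≤ 7: 7+7+1, 7+6+2, 7+6+1+1, 7+5+3, 7+5+2+1, 7+5+1+1+1, 7+4+4, 7+4+3+1, 7+4+2+2, 7+4+2+1+1, 7+4+1+1+1+1, 7+3+3+2, 7+3+3+1+1, 7+3+2+2+1, 7+3+2+1+1+1, 7+3+1+1+1+1+1, 7+2+2+2+2, 7+2+2+2+1+1, 7+2+2+1+1+1+1, 7+2+1+1+1+1+1+1, 7+1+1+1+1+1+1+1+1, 6+6+3, 6+6+2+1, 6+6+1+1+1, 6+5+4, 6+5+3+1, 6+5+2+2, 6+5+2+1+1, 6+5+1+1+1+1, 6+4+4+1, … (131 total). Count = 131.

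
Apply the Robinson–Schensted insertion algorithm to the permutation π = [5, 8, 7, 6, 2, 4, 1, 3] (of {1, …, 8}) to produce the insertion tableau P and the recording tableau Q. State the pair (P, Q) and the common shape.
P = [1, 3] / [2, 4] / [5, 6] / [7] / [8];  Q = [1, 2] / [3, 6] / [4, 8] / [5] / [7];  common shape = (2, 2, 2, 1, 1)

Row-insert the values π_1, π_2, … into P one at a time, bumping the leftmost entry strictly greater than the inserted value down to the next row. The recording tableau Q records, in position (i, j), the step at which that cell was added to P.
  Insert 5 (step 1): P = [5];  Q = [1]
  Insert 8 (step 2): P = [5, 8];  Q = [1, 2]
  Insert 7 (step 3): P = [5, 7] / [8];  Q = [1, 2] / [3]
  Insert 6 (step 4): P = [5, 6] / [7] / [8];  Q = [1, 2] / [3] / [4]
  Insert 2 (step 5): P = [2, 6] / [5] / [7] / [8];  Q = [1, 2] / [3] / [4] / [5]
  Insert 4 (step 6): P = [2, 4] / [5, 6] / [7] / [8];  Q = [1, 2] / [3, 6] / [4] / [5]
  Insert 1 (step 7): P = [1, 4] / [2, 6] / [5] / [7] / [8];  Q = [1, 2] / [3, 6] / [4] / [5] / [7]
  Insert 3 (step 8): P = [1, 3] / [2, 4] / [5, 6] / [7] / [8];  Q = [1, 2] / [3, 6] / [4, 8] / [5] / [7]
Final shape: (2, 2, 2, 1, 1).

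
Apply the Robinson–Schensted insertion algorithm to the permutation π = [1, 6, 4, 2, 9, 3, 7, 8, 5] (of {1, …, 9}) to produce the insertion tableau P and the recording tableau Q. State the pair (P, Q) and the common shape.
P = [1, 2, 3, 5, 8] / [4, 7] / [6, 9];  Q = [1, 2, 5, 7, 8] / [3, 6] / [4, 9];  common shape = (5, 2, 2)

Row-insert the values π_1, π_2, … into P one at a time, bumping the leftmost entry strictly greater than the inserted value down to the next row. The recording tableau Q records, in position (i, j), the step at which that cell was added to P.
  Insert 1 (step 1): P = [1];  Q = [1]
  Insert 6 (step 2): P = [1, 6];  Q = [1, 2]
  Insert 4 (step 3): P = [1, 4] / [6];  Q = [1, 2] / [3]
  Insert 2 (step 4): P = [1, 2] / [4] / [6];  Q = [1, 2] / [3] / [4]
  Insert 9 (step 5): P = [1, 2, 9] / [4] / [6];  Q = [1, 2, 5] / [3] / [4]
  Insert 3 (step 6): P = [1, 2, 3] / [4, 9] / [6];  Q = [1, 2, 5] / [3, 6] / [4]
  Insert 7 (step 7): P = [1, 2, 3, 7] / [4, 9] / [6];  Q = [1, 2, 5, 7] / [3, 6] / [4]
  Insert 8 (step 8): P = [1, 2, 3, 7, 8] / [4, 9] / [6];  Q = [1, 2, 5, 7, 8] / [3, 6] / [4]
  Insert 5 (step 9): P = [1, 2, 3, 5, 8] / [4, 7] / [6, 9];  Q = [1, 2, 5, 7, 8] / [3, 6] / [4, 9]
Final shape: (5, 2, 2).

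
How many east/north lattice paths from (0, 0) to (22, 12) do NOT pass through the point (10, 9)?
Number of paths = 506322050

Total paths from (0, 0) to (22, 12): C(34, 22) = 548354040. Paths through (10, 9): (paths (0, 0) → (10, 9)) × (paths (10, 9) → (22, 12)) = C(19, 10) · C(15, 12) = 92378 · 455 = 42031990. Avoidance count = 548354040 − 42031990 = 506322050.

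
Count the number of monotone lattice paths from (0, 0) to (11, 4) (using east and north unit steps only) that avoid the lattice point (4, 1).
Number of paths = 765

Total paths from (0, 0) to (11, 4): C(15, 11) = 1365. Paths through (4, 1): (paths (0, 0) → (4, 1)) × (paths (4, 1) → (11, 4)) = C(5, 4) · C(10, 7) = 5 · 120 = 600. Avoidance count = 1365 − 600 = 765.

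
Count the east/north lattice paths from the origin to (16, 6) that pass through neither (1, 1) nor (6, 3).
Number of paths = 31593

Inclusion–exclusion. Total paths: C(22, 16) = 74613. Through P₁: C(2, 1)·C(20, 15) = 31008. Through P₂: C(9, 6)·C(13, 10) = 24024. Since P₁ is strictly southwest of P₂, a monotone path through both must visit P₁ then P₂; paths through both = C(2, 1)·C(7, 5)·C(13, 10) = 12012. Avoid both = 74613 − 31008 − 24024 + 12012 = 31593.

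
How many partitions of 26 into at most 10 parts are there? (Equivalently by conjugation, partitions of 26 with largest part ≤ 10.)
p(26, parts ≤ 10) = 1761

Use the recurrence p(n, m) = p(n, m−1) + p(n−m, m): either the largest part is < m (count p(n, m−1)) or the largest part is exactly m (remove one copy of m, count p(n−m, m)). With p(0, ·) = 1 this gives p(26, parts ≤ 10) = 1761. (By conjugating Young diagrams, this also counts partitions of 26 into at most 10 parts.)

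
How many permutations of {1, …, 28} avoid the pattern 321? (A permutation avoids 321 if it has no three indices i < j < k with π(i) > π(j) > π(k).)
C_28 = 263747951750360

These 321-avoiding permutations are counted by the Catalan number C_n = (1/(n + 1)) · C(2n, n). For n = 28: C_28 = (1/29) · C(56, 28) = 7648690600760440/29 = 263747951750360.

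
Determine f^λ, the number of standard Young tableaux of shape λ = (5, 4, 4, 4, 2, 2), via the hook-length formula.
# SYT of shape (5, 4, 4, 4, 2, 2) = 155195040

Hook-length formula: f^λ = n! / Π hook(c), product over all cells c of the Young diagram. For λ = (5, 4, 4, 4, 2, 2), n = 21 boxes. Hook lengths by row (left-to-right, top-to-bottom): [10, 9, 6, 5, 1]; [8, 7, 4, 3]; [7, 6, 3, 2]; [6, 5, 2, 1]; [3, 2]; [2, 1]. Product of hooks = 329204736000. So f^λ = 21! / 329204736000 = 51090942171709440000 / 329204736000 = 155195040.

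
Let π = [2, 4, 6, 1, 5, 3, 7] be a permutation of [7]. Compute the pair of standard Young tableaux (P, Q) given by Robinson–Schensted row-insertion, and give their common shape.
P = [1, 3, 5, 7] / [2, 4] / [6];  Q = [1, 2, 3, 7] / [4, 5] / [6];  common shape = (4, 2, 1)

Row-insert the values π_1, π_2, … into P one at a time, bumping the leftmost entry strictly greater than the inserted value down to the next row. The recording tableau Q records, in position (i, j), the step at which that cell was added to P.
  Insert 2 (step 1): P = [2];  Q = [1]
  Insert 4 (step 2): P = [2, 4];  Q = [1, 2]
  Insert 6 (step 3): P = [2, 4, 6];  Q = [1, 2, 3]
  Insert 1 (step 4): P = [1, 4, 6] / [2];  Q = [1, 2, 3] / [4]
  Insert 5 (step 5): P = [1, 4, 5] / [2, 6];  Q = [1, 2, 3] / [4, 5]
  Insert 3 (step 6): P = [1, 3, 5] / [2, 4] / [6];  Q = [1, 2, 3] / [4, 5] / [6]
  Insert 7 (step 7): P = [1, 3, 5, 7] / [2, 4] / [6];  Q = [1, 2, 3, 7] / [4, 5] / [6]
Final shape: (4, 2, 1).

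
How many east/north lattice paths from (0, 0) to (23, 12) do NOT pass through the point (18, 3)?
Number of paths = 831789140

Total paths from (0, 0) to (23, 12): C(35, 23) = 834451800. Paths through (18, 3): (paths (0, 0) → (18, 3)) × (paths (18, 3) → (23, 12)) = C(21, 18) · C(14, 5) = 1330 · 2002 = 2662660. Avoidance count = 834451800 − 2662660 = 831789140.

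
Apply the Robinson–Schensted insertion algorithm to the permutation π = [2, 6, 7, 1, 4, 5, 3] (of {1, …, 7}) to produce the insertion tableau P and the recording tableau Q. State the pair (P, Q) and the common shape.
P = [1, 3, 5] / [2, 4, 7] / [6];  Q = [1, 2, 3] / [4, 5, 6] / [7];  common shape = (3, 3, 1)

Row-insert the values π_1, π_2, … into P one at a time, bumping the leftmost entry strictly greater than the inserted value down to the next row. The recording tableau Q records, in position (i, j), the step at which that cell was added to P.
  Insert 2 (step 1): P = [2];  Q = [1]
  Insert 6 (step 2): P = [2, 6];  Q = [1, 2]
  Insert 7 (step 3): P = [2, 6, 7];  Q = [1, 2, 3]
  Insert 1 (step 4): P = [1, 6, 7] / [2];  Q = [1, 2, 3] / [4]
  Insert 4 (step 5): P = [1, 4, 7] / [2, 6];  Q = [1, 2, 3] / [4, 5]
  Insert 5 (step 6): P = [1, 4, 5] / [2, 6, 7];  Q = [1, 2, 3] / [4, 5, 6]
  Insert 3 (step 7): P = [1, 3, 5] / [2, 4, 7] / [6];  Q = [1, 2, 3] / [4, 5, 6] / [7]
Final shape: (3, 3, 1).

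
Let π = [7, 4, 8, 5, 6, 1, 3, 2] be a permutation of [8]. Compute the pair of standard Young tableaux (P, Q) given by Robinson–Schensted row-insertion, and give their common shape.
P = [1, 2, 6] / [3, 5] / [4, 8] / [7];  Q = [1, 3, 5] / [2, 4] / [6, 7] / [8];  common shape = (3, 2, 2, 1)

Row-insert the values π_1, π_2, … into P one at a time, bumping the leftmost entry strictly greater than the inserted value down to the next row. The recording tableau Q records, in position (i, j), the step at which that cell was added to P.
  Insert 7 (step 1): P = [7];  Q = [1]
  Insert 4 (step 2): P = [4] / [7];  Q = [1] / [2]
  Insert 8 (step 3): P = [4, 8] / [7];  Q = [1, 3] / [2]
  Insert 5 (step 4): P = [4, 5] / [7, 8];  Q = [1, 3] / [2, 4]
  Insert 6 (step 5): P = [4, 5, 6] / [7, 8];  Q = [1, 3, 5] / [2, 4]
  Insert 1 (step 6): P = [1, 5, 6] / [4, 8] / [7];  Q = [1, 3, 5] / [2, 4] / [6]
  Insert 3 (step 7): P = [1, 3, 6] / [4, 5] / [7, 8];  Q = [1, 3, 5] / [2, 4] / [6, 7]
  Insert 2 (step 8): P = [1, 2, 6] / [3, 5] / [4, 8] / [7];  Q = [1, 3, 5] / [2, 4] / [6, 7] / [8]
Final shape: (3, 2, 2, 1).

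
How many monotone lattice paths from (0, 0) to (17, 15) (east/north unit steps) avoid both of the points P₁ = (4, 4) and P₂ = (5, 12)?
Number of paths = 388463750

Inclusion–exclusion. Total paths: C(32, 17) = 565722720. Through P₁: C(8, 4)·C(24, 13) = 174730080. Through P₂: C(17, 5)·C(15, 12) = 2815540. Since P₁ is strictly southwest of P₂, a monotone path through both must visit P₁ then P₂; paths through both = C(8, 4)·C(9, 1)·C(15, 12) = 286650. Avoid both = 565722720 − 174730080 − 2815540 + 286650 = 388463750.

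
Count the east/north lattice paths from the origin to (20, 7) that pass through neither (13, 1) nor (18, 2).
Number of paths = 861780

Inclusion–exclusion. Total paths: C(27, 20) = 888030. Through P₁: C(14, 13)·C(13, 7) = 24024. Through P₂: C(20, 18)·C(7, 2) = 3990. Since P₁ is strictly southwest of P₂, a monotone path through both must visit P₁ then P₂; paths through both = C(14, 13)·C(6, 5)·C(7, 2) = 1764. Avoid both = 888030 − 24024 − 3990 + 1764 = 861780.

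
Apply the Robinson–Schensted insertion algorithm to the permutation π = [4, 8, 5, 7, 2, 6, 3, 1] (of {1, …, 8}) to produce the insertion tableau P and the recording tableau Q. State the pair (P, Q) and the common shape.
P = [1, 3, 6] / [2, 5] / [4] / [7] / [8];  Q = [1, 2, 4] / [3, 6] / [5] / [7] / [8];  common shape = (3, 2, 1, 1, 1)

Row-insert the values π_1, π_2, … into P one at a time, bumping the leftmost entry strictly greater than the inserted value down to the next row. The recording tableau Q records, in position (i, j), the step at which that cell was added to P.
  Insert 4 (step 1): P = [4];  Q = [1]
  Insert 8 (step 2): P = [4, 8];  Q = [1, 2]
  Insert 5 (step 3): P = [4, 5] / [8];  Q = [1, 2] / [3]
  Insert 7 (step 4): P = [4, 5, 7] / [8];  Q = [1, 2, 4] / [3]
  Insert 2 (step 5): P = [2, 5, 7] / [4] / [8];  Q = [1, 2, 4] / [3] / [5]
  Insert 6 (step 6): P = [2, 5, 6] / [4, 7] / [8];  Q = [1, 2, 4] / [3, 6] / [5]
  Insert 3 (step 7): P = [2, 3, 6] / [4, 5] / [7] / [8];  Q = [1, 2, 4] / [3, 6] / [5] / [7]
  Insert 1 (step 8): P = [1, 3, 6] / [2, 5] / [4] / [7] / [8];  Q = [1, 2, 4] / [3, 6] / [5] / [7] / [8]
Final shape: (3, 2, 1, 1, 1).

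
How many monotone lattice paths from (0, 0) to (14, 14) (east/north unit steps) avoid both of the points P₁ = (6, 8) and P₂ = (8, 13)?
Number of paths = 30115602

Inclusion–exclusion. Total paths: C(28, 14) = 40116600. Through P₁: C(14, 6)·C(14, 8) = 9018009. Through P₂: C(21, 8)·C(7, 6) = 1424430. Since P₁ is strictly southwest of P₂, a monotone path through both must visit P₁ then P₂; paths through both = C(14, 6)·C(7, 2)·C(7, 6) = 441441. Avoid both = 40116600 − 9018009 − 1424430 + 441441 = 30115602.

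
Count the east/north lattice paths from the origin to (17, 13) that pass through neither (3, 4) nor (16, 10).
Number of paths = 73709740

Inclusion–exclusion. Total paths: C(30, 17) = 119759850. Through P₁: C(7, 3)·C(23, 14) = 28601650. Through P₂: C(26, 16)·C(4, 1) = 21246940. Since P₁ is strictly southwest of P₂, a monotone path through both must visit P₁ then P₂; paths through both = C(7, 3)·C(19, 13)·C(4, 1) = 3798480. Avoid both = 119759850 − 28601650 − 21246940 + 3798480 = 73709740.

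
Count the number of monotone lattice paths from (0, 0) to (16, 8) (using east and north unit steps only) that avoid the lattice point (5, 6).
Number of paths = 699435

Total paths from (0, 0) to (16, 8): C(24, 16) = 735471. Paths through (5, 6): (paths (0, 0) → (5, 6)) × (paths (5, 6) → (16, 8)) = C(11, 5) · C(13, 11) = 462 · 78 = 36036. Avoidance count = 735471 − 36036 = 699435.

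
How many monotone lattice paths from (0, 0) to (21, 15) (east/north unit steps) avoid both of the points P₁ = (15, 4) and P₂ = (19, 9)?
Number of paths = 5340214512

Inclusion–exclusion. Total paths: C(36, 21) = 5567902560. Through P₁: C(19, 15)·C(17, 6) = 47969376. Through P₂: C(28, 19)·C(8, 2) = 193393200. Since P₁ is strictly southwest of P₂, a monotone path through both must visit P₁ then P₂; paths through both = C(19, 15)·C(9, 4)·C(8, 2) = 13674528. Avoid both = 5567902560 − 47969376 − 193393200 + 13674528 = 5340214512.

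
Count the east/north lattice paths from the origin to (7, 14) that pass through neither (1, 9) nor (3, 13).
Number of paths = 109610

Inclusion–exclusion. Total paths: C(21, 7) = 116280. Through P₁: C(10, 1)·C(11, 6) = 4620. Through P₂: C(16, 3)·C(5, 4) = 2800. Since P₁ is strictly southwest of P₂, a monotone path through both must visit P₁ then P₂; paths through both = C(10, 1)·C(6, 2)·C(5, 4) = 750. Avoid both = 116280 − 4620 − 2800 + 750 = 109610.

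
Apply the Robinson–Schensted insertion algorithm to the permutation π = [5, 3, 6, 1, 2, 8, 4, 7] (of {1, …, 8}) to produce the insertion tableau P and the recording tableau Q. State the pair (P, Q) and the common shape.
P = [1, 2, 4, 7] / [3, 6, 8] / [5];  Q = [1, 3, 6, 8] / [2, 5, 7] / [4];  common shape = (4, 3, 1)

Row-insert the values π_1, π_2, … into P one at a time, bumping the leftmost entry strictly greater than the inserted value down to the next row. The recording tableau Q records, in position (i, j), the step at which that cell was added to P.
  Insert 5 (step 1): P = [5];  Q = [1]
  Insert 3 (step 2): P = [3] / [5];  Q = [1] / [2]
  Insert 6 (step 3): P = [3, 6] / [5];  Q = [1, 3] / [2]
  Insert 1 (step 4): P = [1, 6] / [3] / [5];  Q = [1, 3] / [2] / [4]
  Insert 2 (step 5): P = [1, 2] / [3, 6] / [5];  Q = [1, 3] / [2, 5] / [4]
  Insert 8 (step 6): P = [1, 2, 8] / [3, 6] / [5];  Q = [1, 3, 6] / [2, 5] / [4]
  Insert 4 (step 7): P = [1, 2, 4] / [3, 6, 8] / [5];  Q = [1, 3, 6] / [2, 5, 7] / [4]
  Insert 7 (step 8): P = [1, 2, 4, 7] / [3, 6, 8] / [5];  Q = [1, 3, 6, 8] / [2, 5, 7] / [4]
Final shape: (4, 3, 1).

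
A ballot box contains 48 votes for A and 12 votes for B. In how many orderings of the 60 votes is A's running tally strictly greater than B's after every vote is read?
Strict-lead orderings = 839615306985

Total orderings of the 60 votes with 48 for A: C(60, 48) = 1399358844975. By the Bertrand ballot formula (Cycle Lemma / reflection principle), the number of orderings in which A is strictly ahead of B throughout is (p − q)/(p + q) · C(p + q, p) = (48 − 12)/(48 + 12) · 1399358844975 = 839615306985.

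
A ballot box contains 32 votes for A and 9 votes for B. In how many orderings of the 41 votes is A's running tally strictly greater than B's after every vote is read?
Strict-lead orderings = 196534195

Total orderings of the 41 votes with 32 for A: C(41, 32) = 350343565. By the Bertrand ballot formula (Cycle Lemma / reflection principle), the number of orderings in which A is strictly ahead of B throughout is (p − q)/(p + q) · C(p + q, p) = (32 − 9)/(32 + 9) · 350343565 = 196534195.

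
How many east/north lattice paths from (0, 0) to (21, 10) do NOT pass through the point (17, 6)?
Number of paths = 37285875

Total paths from (0, 0) to (21, 10): C(31, 21) = 44352165. Paths through (17, 6): (paths (0, 0) → (17, 6)) × (paths (17, 6) → (21, 10)) = C(23, 17) · C(8, 4) = 100947 · 70 = 7066290. Avoidance count = 44352165 − 7066290 = 37285875.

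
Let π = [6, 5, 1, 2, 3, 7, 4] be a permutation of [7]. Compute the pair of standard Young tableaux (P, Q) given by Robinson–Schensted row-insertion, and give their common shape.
P = [1, 2, 3, 4] / [5, 7] / [6];  Q = [1, 4, 5, 6] / [2, 7] / [3];  common shape = (4, 2, 1)

Row-insert the values π_1, π_2, … into P one at a time, bumping the leftmost entry strictly greater than the inserted value down to the next row. The recording tableau Q records, in position (i, j), the step at which that cell was added to P.
  Insert 6 (step 1): P = [6];  Q = [1]
  Insert 5 (step 2): P = [5] / [6];  Q = [1] / [2]
  Insert 1 (step 3): P = [1] / [5] / [6];  Q = [1] / [2] / [3]
  Insert 2 (step 4): P = [1, 2] / [5] / [6];  Q = [1, 4] / [2] / [3]
  Insert 3 (step 5): P = [1, 2, 3] / [5] / [6];  Q = [1, 4, 5] / [2] / [3]
  Insert 7 (step 6): P = [1, 2, 3, 7] / [5] / [6];  Q = [1, 4, 5, 6] / [2] / [3]
  Insert 4 (step 7): P = [1, 2, 3, 4] / [5, 7] / [6];  Q = [1, 4, 5, 6] / [2, 7] / [3]
Final shape: (4, 2, 1).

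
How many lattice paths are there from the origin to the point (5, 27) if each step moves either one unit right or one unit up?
Number of paths = 201376

A monotone lattice path from (0, 0) to (5, 27) consists of 5 east steps and 27 north steps in some order, so it is determined by which 5 of the 32 steps are east. The count is C(32, 5) = 201376.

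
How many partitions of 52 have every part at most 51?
p(52, parts ≤ 51) = 281588

Use the recurrence p(n, m) = p(n, m−1) + p(n−m, m): either the largest part is < m (count p(n, m−1)) or the largest part is exactly m (remove one copy of m, count p(n−m, m)). With p(0, ·) = 1 this gives p(52, parts ≤ 51) = 281588. (By conjugating Young diagrams, this also counts partitions of 52 into at most 51 parts.)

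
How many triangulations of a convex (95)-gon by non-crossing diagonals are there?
C_93 = 60960876535340415751462563580829648891969728907438000

These polygon triangulations are counted by the Catalan number C_n = (1/(n + 1)) · C(2n, n). For n = 93: C_93 = (1/94) · C(186, 93) = 5730322394321999080637480976597986995845154517299172000/94 = 60960876535340415751462563580829648891969728907438000.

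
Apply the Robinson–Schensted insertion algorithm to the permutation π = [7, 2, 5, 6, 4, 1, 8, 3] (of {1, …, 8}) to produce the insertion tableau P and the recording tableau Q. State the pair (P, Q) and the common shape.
P = [1, 3, 6, 8] / [2, 4] / [5] / [7];  Q = [1, 3, 4, 7] / [2, 8] / [5] / [6];  common shape = (4, 2, 1, 1)

Row-insert the values π_1, π_2, … into P one at a time, bumping the leftmost entry strictly greater than the inserted value down to the next row. The recording tableau Q records, in position (i, j), the step at which that cell was added to P.
  Insert 7 (step 1): P = [7];  Q = [1]
  Insert 2 (step 2): P = [2] / [7];  Q = [1] / [2]
  Insert 5 (step 3): P = [2, 5] / [7];  Q = [1, 3] / [2]
  Insert 6 (step 4): P = [2, 5, 6] / [7];  Q = [1, 3, 4] / [2]
  Insert 4 (step 5): P = [2, 4, 6] / [5] / [7];  Q = [1, 3, 4] / [2] / [5]
  Insert 1 (step 6): P = [1, 4, 6] / [2] / [5] / [7];  Q = [1, 3, 4] / [2] / [5] / [6]
  Insert 8 (step 7): P = [1, 4, 6, 8] / [2] / [5] / [7];  Q = [1, 3, 4, 7] / [2] / [5] / [6]
  Insert 3 (step 8): P = [1, 3, 6, 8] / [2, 4] / [5] / [7];  Q = [1, 3, 4, 7] / [2, 8] / [5] / [6]
Final shape: (4, 2, 1, 1).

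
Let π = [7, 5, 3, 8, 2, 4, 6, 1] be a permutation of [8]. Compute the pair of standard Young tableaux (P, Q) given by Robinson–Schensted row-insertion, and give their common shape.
P = [1, 4, 6] / [2, 8] / [3] / [5] / [7];  Q = [1, 4, 7] / [2, 6] / [3] / [5] / [8];  common shape = (3, 2, 1, 1, 1)

Row-insert the values π_1, π_2, … into P one at a time, bumping the leftmost entry strictly greater than the inserted value down to the next row. The recording tableau Q records, in position (i, j), the step at which that cell was added to P.
  Insert 7 (step 1): P = [7];  Q = [1]
  Insert 5 (step 2): P = [5] / [7];  Q = [1] / [2]
  Insert 3 (step 3): P = [3] / [5] / [7];  Q = [1] / [2] / [3]
  Insert 8 (step 4): P = [3, 8] / [5] / [7];  Q = [1, 4] / [2] / [3]
  Insert 2 (step 5): P = [2, 8] / [3] / [5] / [7];  Q = [1, 4] / [2] / [3] / [5]
  Insert 4 (step 6): P = [2, 4] / [3, 8] / [5] / [7];  Q = [1, 4] / [2, 6] / [3] / [5]
  Insert 6 (step 7): P = [2, 4, 6] / [3, 8] / [5] / [7];  Q = [1, 4, 7] / [2, 6] / [3] / [5]
  Insert 1 (step 8): P = [1, 4, 6] / [2, 8] / [3] / [5] / [7];  Q = [1, 4, 7] / [2, 6] / [3] / [5] / [8]
Final shape: (3, 2, 1, 1, 1).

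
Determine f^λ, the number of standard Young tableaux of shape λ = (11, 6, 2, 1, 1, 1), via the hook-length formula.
# SYT of shape (11, 6, 2, 1, 1, 1) = 224062839

Hook-length formula: f^λ = n! / Π hook(c), product over all cells c of the Young diagram. For λ = (11, 6, 2, 1, 1, 1), n = 22 boxes. Hook lengths by row (left-to-right, top-to-bottom): [16, 12, 10, 9, 8, 7, 5, 4, 3, 2, 1]; [10, 6, 4, 3, 2, 1]; [5, 1]; [3]; [2]; [1]. Product of hooks = 5016453120000. So f^λ = 22! / 5016453120000 = 1124000727777607680000 / 5016453120000 = 224062839.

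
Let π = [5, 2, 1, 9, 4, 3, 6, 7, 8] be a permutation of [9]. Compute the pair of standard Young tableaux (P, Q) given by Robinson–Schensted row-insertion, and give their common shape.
P = [1, 3, 6, 7, 8] / [2, 4] / [5, 9];  Q = [1, 4, 7, 8, 9] / [2, 5] / [3, 6];  common shape = (5, 2, 2)

Row-insert the values π_1, π_2, … into P one at a time, bumping the leftmost entry strictly greater than the inserted value down to the next row. The recording tableau Q records, in position (i, j), the step at which that cell was added to P.
  Insert 5 (step 1): P = [5];  Q = [1]
  Insert 2 (step 2): P = [2] / [5];  Q = [1] / [2]
  Insert 1 (step 3): P = [1] / [2] / [5];  Q = [1] / [2] / [3]
  Insert 9 (step 4): P = [1, 9] / [2] / [5];  Q = [1, 4] / [2] / [3]
  Insert 4 (step 5): P = [1, 4] / [2, 9] / [5];  Q = [1, 4] / [2, 5] / [3]
  Insert 3 (step 6): P = [1, 3] / [2, 4] / [5, 9];  Q = [1, 4] / [2, 5] / [3, 6]
  Insert 6 (step 7): P = [1, 3, 6] / [2, 4] / [5, 9];  Q = [1, 4, 7] / [2, 5] / [3, 6]
  Insert 7 (step 8): P = [1, 3, 6, 7] / [2, 4] / [5, 9];  Q = [1, 4, 7, 8] / [2, 5] / [3, 6]
  Insert 8 (step 9): P = [1, 3, 6, 7, 8] / [2, 4] / [5, 9];  Q = [1, 4, 7, 8, 9] / [2, 5] / [3, 6]
Final shape: (5, 2, 2).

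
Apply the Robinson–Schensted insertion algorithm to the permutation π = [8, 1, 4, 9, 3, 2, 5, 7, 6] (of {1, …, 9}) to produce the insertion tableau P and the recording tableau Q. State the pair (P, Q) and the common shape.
P = [1, 2, 5, 6] / [3, 7] / [4, 9] / [8];  Q = [1, 3, 4, 8] / [2, 7] / [5, 9] / [6];  common shape = (4, 2, 2, 1)

Row-insert the values π_1, π_2, … into P one at a time, bumping the leftmost entry strictly greater than the inserted value down to the next row. The recording tableau Q records, in position (i, j), the step at which that cell was added to P.
  Insert 8 (step 1): P = [8];  Q = [1]
  Insert 1 (step 2): P = [1] / [8];  Q = [1] / [2]
  Insert 4 (step 3): P = [1, 4] / [8];  Q = [1, 3] / [2]
  Insert 9 (step 4): P = [1, 4, 9] / [8];  Q = [1, 3, 4] / [2]
  Insert 3 (step 5): P = [1, 3, 9] / [4] / [8];  Q = [1, 3, 4] / [2] / [5]
  Insert 2 (step 6): P = [1, 2, 9] / [3] / [4] / [8];  Q = [1, 3, 4] / [2] / [5] / [6]
  Insert 5 (step 7): P = [1, 2, 5] / [3, 9] / [4] / [8];  Q = [1, 3, 4] / [2, 7] / [5] / [6]
  Insert 7 (step 8): P = [1, 2, 5, 7] / [3, 9] / [4] / [8];  Q = [1, 3, 4, 8] / [2, 7] / [5] / [6]
  Insert 6 (step 9): P = [1, 2, 5, 6] / [3, 7] / [4, 9] / [8];  Q = [1, 3, 4, 8] / [2, 7] / [5, 9] / [6]
Final shape: (4, 2, 2, 1).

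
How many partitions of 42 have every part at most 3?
p(42, parts ≤ 3) = 169

Use the recurrence p(n, m) = p(n, m−1) + p(n−m, m): either the largest part is < m (count p(n, m−1)) or the largest part is exactly m (remove one copy of m, count p(n−m, m)). With p(0, ·) = 1 this gives p(42, parts ≤ 3) = 169. (By conjugating Young diagrams, this also counts partitions of 42 into at most 3 parts.)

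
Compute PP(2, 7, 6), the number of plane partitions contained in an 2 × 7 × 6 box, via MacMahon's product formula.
PP(2, 7, 6) = 736164

Evaluate the triple product over i = 1..2, j = 1..7, k = 1..6. The factors are (2/1) · (3/2) · (4/3) · (5/4) · (6/5) · (7/6) · (3/2) · (4/3) · … (84 factors total). The numerators and denominators telescope so the product is an integer; carrying out the multiplication exactly gives PP(2, 7, 6) = 736164.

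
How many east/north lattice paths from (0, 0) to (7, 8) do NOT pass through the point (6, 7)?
Number of paths = 3003

Total paths from (0, 0) to (7, 8): C(15, 7) = 6435. Paths through (6, 7): (paths (0, 0) → (6, 7)) × (paths (6, 7) → (7, 8)) = C(13, 6) · C(2, 1) = 1716 · 2 = 3432. Avoidance count = 6435 − 3432 = 3003.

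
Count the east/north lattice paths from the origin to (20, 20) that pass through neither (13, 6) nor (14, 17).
Number of paths = 112443636816

Inclusion–exclusion. Total paths: C(40, 20) = 137846528820. Through P₁: C(19, 13)·C(21, 7) = 3154908960. Through P₂: C(31, 14)·C(9, 6) = 22275332100. Since P₁ is strictly southwest of P₂, a monotone path through both must visit P₁ then P₂; paths through both = C(19, 13)·C(12, 1)·C(9, 6) = 27349056. Avoid both = 137846528820 − 3154908960 − 22275332100 + 27349056 = 112443636816.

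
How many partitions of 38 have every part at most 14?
p(38, parts ≤ 14) = 20325

Use the recurrence p(n, m) = p(n, m−1) + p(n−m, m): either the largest part is < m (count p(n, m−1)) or the largest part is exactly m (remove one copy of m, count p(n−m, m)). With p(0, ·) = 1 this gives p(38, parts ≤ 14) = 20325. (By conjugating Young diagrams, this also counts partitions of 38 into at most 14 parts.)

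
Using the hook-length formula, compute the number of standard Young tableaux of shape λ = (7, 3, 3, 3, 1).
# SYT of shape (7, 3, 3, 3, 1) = 1082900

Hook-length formula: f^λ = n! / Π hook(c), product over all cells c of the Young diagram. For λ = (7, 3, 3, 3, 1), n = 17 boxes. Hook lengths by row (left-to-right, top-to-bottom): [11, 9, 8, 4, 3, 2, 1]; [6, 4, 3]; [5, 3, 2]; [4, 2, 1]; [1]. Product of hooks = 328458240. So f^λ = 17! / 328458240 = 355687428096000 / 328458240 = 1082900.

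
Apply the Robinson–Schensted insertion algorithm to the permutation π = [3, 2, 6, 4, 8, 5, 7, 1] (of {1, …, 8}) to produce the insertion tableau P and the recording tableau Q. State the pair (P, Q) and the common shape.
P = [1, 4, 5, 7] / [2, 6, 8] / [3];  Q = [1, 3, 5, 7] / [2, 4, 6] / [8];  common shape = (4, 3, 1)

Row-insert the values π_1, π_2, … into P one at a time, bumping the leftmost entry strictly greater than the inserted value down to the next row. The recording tableau Q records, in position (i, j), the step at which that cell was added to P.
  Insert 3 (step 1): P = [3];  Q = [1]
  Insert 2 (step 2): P = [2] / [3];  Q = [1] / [2]
  Insert 6 (step 3): P = [2, 6] / [3];  Q = [1, 3] / [2]
  Insert 4 (step 4): P = [2, 4] / [3, 6];  Q = [1, 3] / [2, 4]
  Insert 8 (step 5): P = [2, 4, 8] / [3, 6];  Q = [1, 3, 5] / [2, 4]
  Insert 5 (step 6): P = [2, 4, 5] / [3, 6, 8];  Q = [1, 3, 5] / [2, 4, 6]
  Insert 7 (step 7): P = [2, 4, 5, 7] / [3, 6, 8];  Q = [1, 3, 5, 7] / [2, 4, 6]
  Insert 1 (step 8): P = [1, 4, 5, 7] / [2, 6, 8] / [3];  Q = [1, 3, 5, 7] / [2, 4, 6] / [8]
Final shape: (4, 3, 1).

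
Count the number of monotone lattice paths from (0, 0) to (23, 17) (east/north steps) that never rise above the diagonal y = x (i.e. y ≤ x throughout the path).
Number of paths = 25880277150

By the reflection principle (André's argument), the number of monotone paths to (23, 17) with n ≤ m that never go above y = x is C(40, 23) − C(40, 24) = 88732378800 − 62852101650 = 25880277150.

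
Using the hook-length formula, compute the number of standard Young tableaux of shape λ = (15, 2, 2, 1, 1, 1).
# SYT of shape (15, 2, 2, 1, 1, 1) = 1566873

Hook-length formula: f^λ = n! / Π hook(c), product over all cells c of the Young diagram. For λ = (15, 2, 2, 1, 1, 1), n = 22 boxes. Hook lengths by row (left-to-right, top-to-bottom): [20, 16, 13, 12, 11, 10, 9, 8, 7, 6, 5, 4, 3, 2, 1]; [6, 2]; [5, 1]; [3]; [2]; [1]. Product of hooks = 717352796160000. So f^λ = 22! / 717352796160000 = 1124000727777607680000 / 717352796160000 = 1566873.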